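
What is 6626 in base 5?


Divide by 5 repeatedly:
6626 ÷ 5 = 1325 remainder 1
1325 ÷ 5 = 265 remainder 0
265 ÷ 5 = 53 remainder 0
53 ÷ 5 = 10 remainder 3
10 ÷ 5 = 2 remainder 0
2 ÷ 5 = 0 remainder 2
Reading remainders bottom-up:
= 203001


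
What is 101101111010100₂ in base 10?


Positional values:
Bit 2: 1 × 2^2 = 4
Bit 4: 1 × 2^4 = 16
Bit 6: 1 × 2^6 = 64
Bit 7: 1 × 2^7 = 128
Bit 8: 1 × 2^8 = 256
Bit 9: 1 × 2^9 = 512
Bit 11: 1 × 2^11 = 2048
Bit 12: 1 × 2^12 = 4096
Bit 14: 1 × 2^14 = 16384
Sum = 4 + 16 + 64 + 128 + 256 + 512 + 2048 + 4096 + 16384
= 23508


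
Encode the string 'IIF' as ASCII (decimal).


String: 'IIF'  (3 characters)
Per-character ASCII lookup:
  'I': uppercase starts at 65: 'I' = 65 + 8 = 73
  'I': uppercase starts at 65: 'I' = 65 + 8 = 73
  'F': uppercase starts at 65: 'F' = 65 + 5 = 70
= 73 73 70


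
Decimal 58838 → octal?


Divide by 8 repeatedly:
58838 ÷ 8 = 7354 remainder 6
7354 ÷ 8 = 919 remainder 2
919 ÷ 8 = 114 remainder 7
114 ÷ 8 = 14 remainder 2
14 ÷ 8 = 1 remainder 6
1 ÷ 8 = 0 remainder 1
Reading remainders bottom-up:
= 0o162726


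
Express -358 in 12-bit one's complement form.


Original: 000101100110
Invert all bits:
  bit 0: 0 → 1
  bit 1: 0 → 1
  bit 2: 0 → 1
  bit 3: 1 → 0
  bit 4: 0 → 1
  bit 5: 1 → 0
  bit 6: 1 → 0
  bit 7: 0 → 1
  bit 8: 0 → 1
  bit 9: 1 → 0
  bit 10: 1 → 0
  bit 11: 0 → 1
= 111010011001


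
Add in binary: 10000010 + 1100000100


Align and add column by column (LSB to MSB, carry propagating):
  00010000010
+ 01100000100
  -----------
  col 0: 0 + 0 + 0 (carry in) = 0 → bit 0, carry out 0
  col 1: 1 + 0 + 0 (carry in) = 1 → bit 1, carry out 0
  col 2: 0 + 1 + 0 (carry in) = 1 → bit 1, carry out 0
  col 3: 0 + 0 + 0 (carry in) = 0 → bit 0, carry out 0
  col 4: 0 + 0 + 0 (carry in) = 0 → bit 0, carry out 0
  col 5: 0 + 0 + 0 (carry in) = 0 → bit 0, carry out 0
  col 6: 0 + 0 + 0 (carry in) = 0 → bit 0, carry out 0
  col 7: 1 + 0 + 0 (carry in) = 1 → bit 1, carry out 0
  col 8: 0 + 1 + 0 (carry in) = 1 → bit 1, carry out 0
  col 9: 0 + 1 + 0 (carry in) = 1 → bit 1, carry out 0
  col 10: 0 + 0 + 0 (carry in) = 0 → bit 0, carry out 0
Reading bits MSB→LSB: 01110000110
Strip leading zeros: 1110000110
= 1110000110


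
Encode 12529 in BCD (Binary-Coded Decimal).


Each digit → 4-bit binary:
  1 → 0001
  2 → 0010
  5 → 0101
  2 → 0010
  9 → 1001
= 0001 0010 0101 0010 1001


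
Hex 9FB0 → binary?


Each hex digit → 4 binary bits:
  9 = 1001
  F = 1111
  B = 1011
  0 = 0000
Concatenate: 1001 1111 1011 0000
= 1001111110110000


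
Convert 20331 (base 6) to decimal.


Positional values (base 6):
  1 × 6^0 = 1 × 1 = 1
  3 × 6^1 = 3 × 6 = 18
  3 × 6^2 = 3 × 36 = 108
  0 × 6^3 = 0 × 216 = 0
  2 × 6^4 = 2 × 1296 = 2592
Sum = 1 + 18 + 108 + 0 + 2592
= 2719


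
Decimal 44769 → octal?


Divide by 8 repeatedly:
44769 ÷ 8 = 5596 remainder 1
5596 ÷ 8 = 699 remainder 4
699 ÷ 8 = 87 remainder 3
87 ÷ 8 = 10 remainder 7
10 ÷ 8 = 1 remainder 2
1 ÷ 8 = 0 remainder 1
Reading remainders bottom-up:
= 0o127341


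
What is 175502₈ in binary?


Each octal digit → 3 binary bits:
  1 = 001
  7 = 111
  5 = 101
  5 = 101
  0 = 000
  2 = 010
Concatenate: 001 111 101 101 000 010
= 001111101101000010


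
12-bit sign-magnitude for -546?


Sign bit: 1 (negative)
Magnitude: 546 = 01000100010
= 101000100010


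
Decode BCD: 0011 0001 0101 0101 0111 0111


Each 4-bit group → digit:
  0011 → 3
  0001 → 1
  0101 → 5
  0101 → 5
  0111 → 7
  0111 → 7
= 315577


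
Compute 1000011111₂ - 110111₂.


Align and subtract column by column (LSB to MSB, borrowing when needed):
  1000011111
- 0000110111
  ----------
  col 0: (1 - 0 borrow-in) - 1 → 1 - 1 = 0, borrow out 0
  col 1: (1 - 0 borrow-in) - 1 → 1 - 1 = 0, borrow out 0
  col 2: (1 - 0 borrow-in) - 1 → 1 - 1 = 0, borrow out 0
  col 3: (1 - 0 borrow-in) - 0 → 1 - 0 = 1, borrow out 0
  col 4: (1 - 0 borrow-in) - 1 → 1 - 1 = 0, borrow out 0
  col 5: (0 - 0 borrow-in) - 1 → borrow from next column: (0+2) - 1 = 1, borrow out 1
  col 6: (0 - 1 borrow-in) - 0 → borrow from next column: (-1+2) - 0 = 1, borrow out 1
  col 7: (0 - 1 borrow-in) - 0 → borrow from next column: (-1+2) - 0 = 1, borrow out 1
  col 8: (0 - 1 borrow-in) - 0 → borrow from next column: (-1+2) - 0 = 1, borrow out 1
  col 9: (1 - 1 borrow-in) - 0 → 0 - 0 = 0, borrow out 0
Reading bits MSB→LSB: 0111101000
Strip leading zeros: 111101000
= 111101000


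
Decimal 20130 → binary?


Divide by 2 repeatedly:
20130 ÷ 2 = 10065 remainder 0
10065 ÷ 2 = 5032 remainder 1
5032 ÷ 2 = 2516 remainder 0
2516 ÷ 2 = 1258 remainder 0
1258 ÷ 2 = 629 remainder 0
629 ÷ 2 = 314 remainder 1
314 ÷ 2 = 157 remainder 0
157 ÷ 2 = 78 remainder 1
78 ÷ 2 = 39 remainder 0
39 ÷ 2 = 19 remainder 1
19 ÷ 2 = 9 remainder 1
9 ÷ 2 = 4 remainder 1
4 ÷ 2 = 2 remainder 0
2 ÷ 2 = 1 remainder 0
1 ÷ 2 = 0 remainder 1
Reading remainders bottom-up:
= 100111010100010


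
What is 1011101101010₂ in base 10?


Positional values:
Bit 1: 1 × 2^1 = 2
Bit 3: 1 × 2^3 = 8
Bit 5: 1 × 2^5 = 32
Bit 6: 1 × 2^6 = 64
Bit 8: 1 × 2^8 = 256
Bit 9: 1 × 2^9 = 512
Bit 10: 1 × 2^10 = 1024
Bit 12: 1 × 2^12 = 4096
Sum = 2 + 8 + 32 + 64 + 256 + 512 + 1024 + 4096
= 5994


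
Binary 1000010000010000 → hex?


Group into 4-bit nibbles: 1000010000010000
  1000 = 8
  0100 = 4
  0001 = 1
  0000 = 0
= 0x8410


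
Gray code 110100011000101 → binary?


Gray code: 110100011000101
MSB stays the same: 1
Each subsequent bit = prev_binary XOR current_gray:
  B[1] = 1 XOR 1 = 0
  B[2] = 0 XOR 0 = 0
  B[3] = 0 XOR 1 = 1
  B[4] = 1 XOR 0 = 1
  B[5] = 1 XOR 0 = 1
  B[6] = 1 XOR 0 = 1
  B[7] = 1 XOR 1 = 0
  B[8] = 0 XOR 1 = 1
  B[9] = 1 XOR 0 = 1
  B[10] = 1 XOR 0 = 1
  B[11] = 1 XOR 0 = 1
  B[12] = 1 XOR 1 = 0
  B[13] = 0 XOR 0 = 0
  B[14] = 0 XOR 1 = 1
= 100111101111001 (20345 decimal)


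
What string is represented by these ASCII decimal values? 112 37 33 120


Codes (decimal): 112 37 33 120
Per-code ASCII lookup:
  112  (range 97-122: lowercase, 112 - 97 = 15) → 'p'
  37  (special character) → '%'
  33  (special character) → '!'
  120  (range 97-122: lowercase, 120 - 97 = 23) → 'x'
= 'p%!x'


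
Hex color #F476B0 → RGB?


Hex: #F476B0
R = F4₁₆ = 244
G = 76₁₆ = 118
B = B0₁₆ = 176
= RGB(244, 118, 176)


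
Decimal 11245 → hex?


Divide by 16 repeatedly:
11245 ÷ 16 = 702 remainder 13 (D)
702 ÷ 16 = 43 remainder 14 (E)
43 ÷ 16 = 2 remainder 11 (B)
2 ÷ 16 = 0 remainder 2 (2)
Reading remainders bottom-up:
= 0x2BED


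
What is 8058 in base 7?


Divide by 7 repeatedly:
8058 ÷ 7 = 1151 remainder 1
1151 ÷ 7 = 164 remainder 3
164 ÷ 7 = 23 remainder 3
23 ÷ 7 = 3 remainder 2
3 ÷ 7 = 0 remainder 3
Reading remainders bottom-up:
= 32331


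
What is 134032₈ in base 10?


Positional values:
Position 0: 2 × 8^0 = 2
Position 1: 3 × 8^1 = 24
Position 2: 0 × 8^2 = 0
Position 3: 4 × 8^3 = 2048
Position 4: 3 × 8^4 = 12288
Position 5: 1 × 8^5 = 32768
Sum = 2 + 24 + 0 + 2048 + 12288 + 32768
= 47130


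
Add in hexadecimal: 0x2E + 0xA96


Align and add column by column (LSB to MSB, each column mod 16 with carry):
  002E
+ 0A96
  ----
  col 0: E(14) + 6(6) + 0 (carry in) = 20 → 4(4), carry out 1
  col 1: 2(2) + 9(9) + 1 (carry in) = 12 → C(12), carry out 0
  col 2: 0(0) + A(10) + 0 (carry in) = 10 → A(10), carry out 0
  col 3: 0(0) + 0(0) + 0 (carry in) = 0 → 0(0), carry out 0
Reading digits MSB→LSB: 0AC4
Strip leading zeros: AC4
= 0xAC4


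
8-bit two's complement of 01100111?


Original: 01100111
Step 1 - Invert all bits: 10011000
Step 2 - Add 1: 10011000 + 1
= 10011001 (represents -103)


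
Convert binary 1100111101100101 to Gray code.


Binary: 1100111101100101
Gray code: G = B XOR (B >> 1)
B >> 1 = 0110011110110010
1100111101100101 XOR 0110011110110010:
  1 XOR 0 = 1
  1 XOR 1 = 0
  0 XOR 1 = 1
  0 XOR 0 = 0
  1 XOR 0 = 1
  1 XOR 1 = 0
  1 XOR 1 = 0
  1 XOR 1 = 0
  0 XOR 1 = 1
  1 XOR 0 = 1
  1 XOR 1 = 0
  0 XOR 1 = 1
  0 XOR 0 = 0
  1 XOR 0 = 1
  0 XOR 1 = 1
  1 XOR 0 = 1
= 1010100011010111


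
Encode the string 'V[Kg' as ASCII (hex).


String: 'V[Kg'  (4 characters)
Per-character ASCII lookup:
  'V': uppercase starts at 65: 'V' = 65 + 21 = 86 → 0x56
  '[': special character: '[' = 91 → 0x5B
  'K': uppercase starts at 65: 'K' = 65 + 10 = 75 → 0x4B
  'g': lowercase starts at 97: 'g' = 97 + 6 = 103 → 0x67
= 0x56 0x5B 0x4B 0x67


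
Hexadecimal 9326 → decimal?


Positional values:
Position 0: 6 × 16^0 = 6 × 1 = 6
Position 1: 2 × 16^1 = 2 × 16 = 32
Position 2: 3 × 16^2 = 3 × 256 = 768
Position 3: 9 × 16^3 = 9 × 4096 = 36864
Sum = 6 + 32 + 768 + 36864
= 37670


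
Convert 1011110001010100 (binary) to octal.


Group into 3-bit groups: 001011110001010100
  001 = 1
  011 = 3
  110 = 6
  001 = 1
  010 = 2
  100 = 4
= 0o136124


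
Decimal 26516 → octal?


Divide by 8 repeatedly:
26516 ÷ 8 = 3314 remainder 4
3314 ÷ 8 = 414 remainder 2
414 ÷ 8 = 51 remainder 6
51 ÷ 8 = 6 remainder 3
6 ÷ 8 = 0 remainder 6
Reading remainders bottom-up:
= 0o63624


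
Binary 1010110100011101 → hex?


Group into 4-bit nibbles: 1010110100011101
  1010 = A
  1101 = D
  0001 = 1
  1101 = D
= 0xAD1D


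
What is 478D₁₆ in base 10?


Positional values:
Position 0: D × 16^0 = 13 × 1 = 13
Position 1: 8 × 16^1 = 8 × 16 = 128
Position 2: 7 × 16^2 = 7 × 256 = 1792
Position 3: 4 × 16^3 = 4 × 4096 = 16384
Sum = 13 + 128 + 1792 + 16384
= 18317


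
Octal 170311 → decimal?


Positional values:
Position 0: 1 × 8^0 = 1
Position 1: 1 × 8^1 = 8
Position 2: 3 × 8^2 = 192
Position 3: 0 × 8^3 = 0
Position 4: 7 × 8^4 = 28672
Position 5: 1 × 8^5 = 32768
Sum = 1 + 8 + 192 + 0 + 28672 + 32768
= 61641


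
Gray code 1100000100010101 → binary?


Gray code: 1100000100010101
MSB stays the same: 1
Each subsequent bit = prev_binary XOR current_gray:
  B[1] = 1 XOR 1 = 0
  B[2] = 0 XOR 0 = 0
  B[3] = 0 XOR 0 = 0
  B[4] = 0 XOR 0 = 0
  B[5] = 0 XOR 0 = 0
  B[6] = 0 XOR 0 = 0
  B[7] = 0 XOR 1 = 1
  B[8] = 1 XOR 0 = 1
  B[9] = 1 XOR 0 = 1
  B[10] = 1 XOR 0 = 1
  B[11] = 1 XOR 1 = 0
  B[12] = 0 XOR 0 = 0
  B[13] = 0 XOR 1 = 1
  B[14] = 1 XOR 0 = 1
  B[15] = 1 XOR 1 = 0
= 1000000111100110 (33254 decimal)


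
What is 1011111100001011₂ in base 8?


Group into 3-bit groups: 001011111100001011
  001 = 1
  011 = 3
  111 = 7
  100 = 4
  001 = 1
  011 = 3
= 0o137413


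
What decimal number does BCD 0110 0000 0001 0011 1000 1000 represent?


Each 4-bit group → digit:
  0110 → 6
  0000 → 0
  0001 → 1
  0011 → 3
  1000 → 8
  1000 → 8
= 601388


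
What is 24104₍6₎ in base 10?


Positional values (base 6):
  4 × 6^0 = 4 × 1 = 4
  0 × 6^1 = 0 × 6 = 0
  1 × 6^2 = 1 × 36 = 36
  4 × 6^3 = 4 × 216 = 864
  2 × 6^4 = 2 × 1296 = 2592
Sum = 4 + 0 + 36 + 864 + 2592
= 3496


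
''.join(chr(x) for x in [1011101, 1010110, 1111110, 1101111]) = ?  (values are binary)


Codes (binary): 1011101 1010110 1111110 1101111
Per-code ASCII lookup:
  1011101 = 93  (special character) → ']'
  1010110 = 86  (range 65-90: uppercase, 86 - 65 = 21) → 'V'
  1111110 = 126  (special character) → '~'
  1101111 = 111  (range 97-122: lowercase, 111 - 97 = 14) → 'o'
= ']V~o'


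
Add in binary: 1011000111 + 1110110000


Align and add column by column (LSB to MSB, carry propagating):
  01011000111
+ 01110110000
  -----------
  col 0: 1 + 0 + 0 (carry in) = 1 → bit 1, carry out 0
  col 1: 1 + 0 + 0 (carry in) = 1 → bit 1, carry out 0
  col 2: 1 + 0 + 0 (carry in) = 1 → bit 1, carry out 0
  col 3: 0 + 0 + 0 (carry in) = 0 → bit 0, carry out 0
  col 4: 0 + 1 + 0 (carry in) = 1 → bit 1, carry out 0
  col 5: 0 + 1 + 0 (carry in) = 1 → bit 1, carry out 0
  col 6: 1 + 0 + 0 (carry in) = 1 → bit 1, carry out 0
  col 7: 1 + 1 + 0 (carry in) = 2 → bit 0, carry out 1
  col 8: 0 + 1 + 1 (carry in) = 2 → bit 0, carry out 1
  col 9: 1 + 1 + 1 (carry in) = 3 → bit 1, carry out 1
  col 10: 0 + 0 + 1 (carry in) = 1 → bit 1, carry out 0
Reading bits MSB→LSB: 11001110111
Strip leading zeros: 11001110111
= 11001110111


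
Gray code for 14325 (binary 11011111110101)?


Binary: 11011111110101
Gray code: G = B XOR (B >> 1)
B >> 1 = 01101111111010
11011111110101 XOR 01101111111010:
  1 XOR 0 = 1
  1 XOR 1 = 0
  0 XOR 1 = 1
  1 XOR 0 = 1
  1 XOR 1 = 0
  1 XOR 1 = 0
  1 XOR 1 = 0
  1 XOR 1 = 0
  1 XOR 1 = 0
  1 XOR 1 = 0
  0 XOR 1 = 1
  1 XOR 0 = 1
  0 XOR 1 = 1
  1 XOR 0 = 1
= 10110000001111


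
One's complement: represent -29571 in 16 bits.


Original: 0111001110000011
Invert all bits:
  bit 0: 0 → 1
  bit 1: 1 → 0
  bit 2: 1 → 0
  bit 3: 1 → 0
  bit 4: 0 → 1
  bit 5: 0 → 1
  bit 6: 1 → 0
  bit 7: 1 → 0
  bit 8: 1 → 0
  bit 9: 0 → 1
  bit 10: 0 → 1
  bit 11: 0 → 1
  bit 12: 0 → 1
  bit 13: 0 → 1
  bit 14: 1 → 0
  bit 15: 1 → 0
= 1000110001111100


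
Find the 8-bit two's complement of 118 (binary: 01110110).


Original: 01110110
Step 1 - Invert all bits: 10001001
Step 2 - Add 1: 10001001 + 1
= 10001010 (represents -118)


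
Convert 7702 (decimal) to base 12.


Divide by 12 repeatedly:
7702 ÷ 12 = 641 remainder 10
641 ÷ 12 = 53 remainder 5
53 ÷ 12 = 4 remainder 5
4 ÷ 12 = 0 remainder 4
Reading remainders bottom-up:
= 455A


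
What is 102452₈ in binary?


Each octal digit → 3 binary bits:
  1 = 001
  0 = 000
  2 = 010
  4 = 100
  5 = 101
  2 = 010
Concatenate: 001 000 010 100 101 010
= 001000010100101010


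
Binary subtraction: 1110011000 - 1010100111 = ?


Align and subtract column by column (LSB to MSB, borrowing when needed):
  1110011000
- 1010100111
  ----------
  col 0: (0 - 0 borrow-in) - 1 → borrow from next column: (0+2) - 1 = 1, borrow out 1
  col 1: (0 - 1 borrow-in) - 1 → borrow from next column: (-1+2) - 1 = 0, borrow out 1
  col 2: (0 - 1 borrow-in) - 1 → borrow from next column: (-1+2) - 1 = 0, borrow out 1
  col 3: (1 - 1 borrow-in) - 0 → 0 - 0 = 0, borrow out 0
  col 4: (1 - 0 borrow-in) - 0 → 1 - 0 = 1, borrow out 0
  col 5: (0 - 0 borrow-in) - 1 → borrow from next column: (0+2) - 1 = 1, borrow out 1
  col 6: (0 - 1 borrow-in) - 0 → borrow from next column: (-1+2) - 0 = 1, borrow out 1
  col 7: (1 - 1 borrow-in) - 1 → borrow from next column: (0+2) - 1 = 1, borrow out 1
  col 8: (1 - 1 borrow-in) - 0 → 0 - 0 = 0, borrow out 0
  col 9: (1 - 0 borrow-in) - 1 → 1 - 1 = 0, borrow out 0
Reading bits MSB→LSB: 0011110001
Strip leading zeros: 11110001
= 11110001


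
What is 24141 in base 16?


Divide by 16 repeatedly:
24141 ÷ 16 = 1508 remainder 13 (D)
1508 ÷ 16 = 94 remainder 4 (4)
94 ÷ 16 = 5 remainder 14 (E)
5 ÷ 16 = 0 remainder 5 (5)
Reading remainders bottom-up:
= 0x5E4D


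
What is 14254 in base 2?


Divide by 2 repeatedly:
14254 ÷ 2 = 7127 remainder 0
7127 ÷ 2 = 3563 remainder 1
3563 ÷ 2 = 1781 remainder 1
1781 ÷ 2 = 890 remainder 1
890 ÷ 2 = 445 remainder 0
445 ÷ 2 = 222 remainder 1
222 ÷ 2 = 111 remainder 0
111 ÷ 2 = 55 remainder 1
55 ÷ 2 = 27 remainder 1
27 ÷ 2 = 13 remainder 1
13 ÷ 2 = 6 remainder 1
6 ÷ 2 = 3 remainder 0
3 ÷ 2 = 1 remainder 1
1 ÷ 2 = 0 remainder 1
Reading remainders bottom-up:
= 11011110101110


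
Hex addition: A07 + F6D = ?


Align and add column by column (LSB to MSB, each column mod 16 with carry):
  0A07
+ 0F6D
  ----
  col 0: 7(7) + D(13) + 0 (carry in) = 20 → 4(4), carry out 1
  col 1: 0(0) + 6(6) + 1 (carry in) = 7 → 7(7), carry out 0
  col 2: A(10) + F(15) + 0 (carry in) = 25 → 9(9), carry out 1
  col 3: 0(0) + 0(0) + 1 (carry in) = 1 → 1(1), carry out 0
Reading digits MSB→LSB: 1974
Strip leading zeros: 1974
= 0x1974


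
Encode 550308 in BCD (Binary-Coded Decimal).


Each digit → 4-bit binary:
  5 → 0101
  5 → 0101
  0 → 0000
  3 → 0011
  0 → 0000
  8 → 1000
= 0101 0101 0000 0011 0000 1000


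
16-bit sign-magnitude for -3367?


Sign bit: 1 (negative)
Magnitude: 3367 = 000110100100111
= 1000110100100111


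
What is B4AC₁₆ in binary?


Each hex digit → 4 binary bits:
  B = 1011
  4 = 0100
  A = 1010
  C = 1100
Concatenate: 1011 0100 1010 1100
= 1011010010101100


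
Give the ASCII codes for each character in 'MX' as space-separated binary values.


String: 'MX'  (2 characters)
Per-character ASCII lookup:
  'M': uppercase starts at 65: 'M' = 65 + 12 = 77 → 1001101
  'X': uppercase starts at 65: 'X' = 65 + 23 = 88 → 1011000
= 1001101 1011000


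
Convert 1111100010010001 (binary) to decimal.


Positional values:
Bit 0: 1 × 2^0 = 1
Bit 4: 1 × 2^4 = 16
Bit 7: 1 × 2^7 = 128
Bit 11: 1 × 2^11 = 2048
Bit 12: 1 × 2^12 = 4096
Bit 13: 1 × 2^13 = 8192
Bit 14: 1 × 2^14 = 16384
Bit 15: 1 × 2^15 = 32768
Sum = 1 + 16 + 128 + 2048 + 4096 + 8192 + 16384 + 32768
= 63633


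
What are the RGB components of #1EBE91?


Hex: #1EBE91
R = 1E₁₆ = 30
G = BE₁₆ = 190
B = 91₁₆ = 145
= RGB(30, 190, 145)


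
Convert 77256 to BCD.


Each digit → 4-bit binary:
  7 → 0111
  7 → 0111
  2 → 0010
  5 → 0101
  6 → 0110
= 0111 0111 0010 0101 0110


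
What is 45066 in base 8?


Divide by 8 repeatedly:
45066 ÷ 8 = 5633 remainder 2
5633 ÷ 8 = 704 remainder 1
704 ÷ 8 = 88 remainder 0
88 ÷ 8 = 11 remainder 0
11 ÷ 8 = 1 remainder 3
1 ÷ 8 = 0 remainder 1
Reading remainders bottom-up:
= 0o130012


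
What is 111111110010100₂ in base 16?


Group into 4-bit nibbles: 0111111110010100
  0111 = 7
  1111 = F
  1001 = 9
  0100 = 4
= 0x7F94


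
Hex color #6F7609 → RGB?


Hex: #6F7609
R = 6F₁₆ = 111
G = 76₁₆ = 118
B = 09₁₆ = 9
= RGB(111, 118, 9)


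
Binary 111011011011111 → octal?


Group into 3-bit groups: 111011011011111
  111 = 7
  011 = 3
  011 = 3
  011 = 3
  111 = 7
= 0o73337


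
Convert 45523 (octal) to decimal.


Positional values:
Position 0: 3 × 8^0 = 3
Position 1: 2 × 8^1 = 16
Position 2: 5 × 8^2 = 320
Position 3: 5 × 8^3 = 2560
Position 4: 4 × 8^4 = 16384
Sum = 3 + 16 + 320 + 2560 + 16384
= 19283


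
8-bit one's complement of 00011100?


Original: 00011100
Invert all bits:
  bit 0: 0 → 1
  bit 1: 0 → 1
  bit 2: 0 → 1
  bit 3: 1 → 0
  bit 4: 1 → 0
  bit 5: 1 → 0
  bit 6: 0 → 1
  bit 7: 0 → 1
= 11100011


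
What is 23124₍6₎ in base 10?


Positional values (base 6):
  4 × 6^0 = 4 × 1 = 4
  2 × 6^1 = 2 × 6 = 12
  1 × 6^2 = 1 × 36 = 36
  3 × 6^3 = 3 × 216 = 648
  2 × 6^4 = 2 × 1296 = 2592
Sum = 4 + 12 + 36 + 648 + 2592
= 3292


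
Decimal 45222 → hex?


Divide by 16 repeatedly:
45222 ÷ 16 = 2826 remainder 6 (6)
2826 ÷ 16 = 176 remainder 10 (A)
176 ÷ 16 = 11 remainder 0 (0)
11 ÷ 16 = 0 remainder 11 (B)
Reading remainders bottom-up:
= 0xB0A6


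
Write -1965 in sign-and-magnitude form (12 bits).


Sign bit: 1 (negative)
Magnitude: 1965 = 11110101101
= 111110101101


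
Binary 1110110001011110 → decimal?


Positional values:
Bit 1: 1 × 2^1 = 2
Bit 2: 1 × 2^2 = 4
Bit 3: 1 × 2^3 = 8
Bit 4: 1 × 2^4 = 16
Bit 6: 1 × 2^6 = 64
Bit 10: 1 × 2^10 = 1024
Bit 11: 1 × 2^11 = 2048
Bit 13: 1 × 2^13 = 8192
Bit 14: 1 × 2^14 = 16384
Bit 15: 1 × 2^15 = 32768
Sum = 2 + 4 + 8 + 16 + 64 + 1024 + 2048 + 8192 + 16384 + 32768
= 60510


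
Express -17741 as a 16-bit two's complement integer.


Original: 0100010101001101
Step 1 - Invert all bits: 1011101010110010
Step 2 - Add 1: 1011101010110010 + 1
= 1011101010110011 (represents -17741)


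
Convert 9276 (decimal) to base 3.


Divide by 3 repeatedly:
9276 ÷ 3 = 3092 remainder 0
3092 ÷ 3 = 1030 remainder 2
1030 ÷ 3 = 343 remainder 1
343 ÷ 3 = 114 remainder 1
114 ÷ 3 = 38 remainder 0
38 ÷ 3 = 12 remainder 2
12 ÷ 3 = 4 remainder 0
4 ÷ 3 = 1 remainder 1
1 ÷ 3 = 0 remainder 1
Reading remainders bottom-up:
= 110201120


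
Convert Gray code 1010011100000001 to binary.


Gray code: 1010011100000001
MSB stays the same: 1
Each subsequent bit = prev_binary XOR current_gray:
  B[1] = 1 XOR 0 = 1
  B[2] = 1 XOR 1 = 0
  B[3] = 0 XOR 0 = 0
  B[4] = 0 XOR 0 = 0
  B[5] = 0 XOR 1 = 1
  B[6] = 1 XOR 1 = 0
  B[7] = 0 XOR 1 = 1
  B[8] = 1 XOR 0 = 1
  B[9] = 1 XOR 0 = 1
  B[10] = 1 XOR 0 = 1
  B[11] = 1 XOR 0 = 1
  B[12] = 1 XOR 0 = 1
  B[13] = 1 XOR 0 = 1
  B[14] = 1 XOR 0 = 1
  B[15] = 1 XOR 1 = 0
= 1100010111111110 (50686 decimal)


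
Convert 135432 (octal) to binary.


Each octal digit → 3 binary bits:
  1 = 001
  3 = 011
  5 = 101
  4 = 100
  3 = 011
  2 = 010
Concatenate: 001 011 101 100 011 010
= 001011101100011010


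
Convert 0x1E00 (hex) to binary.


Each hex digit → 4 binary bits:
  1 = 0001
  E = 1110
  0 = 0000
  0 = 0000
Concatenate: 0001 1110 0000 0000
= 0001111000000000


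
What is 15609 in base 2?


Divide by 2 repeatedly:
15609 ÷ 2 = 7804 remainder 1
7804 ÷ 2 = 3902 remainder 0
3902 ÷ 2 = 1951 remainder 0
1951 ÷ 2 = 975 remainder 1
975 ÷ 2 = 487 remainder 1
487 ÷ 2 = 243 remainder 1
243 ÷ 2 = 121 remainder 1
121 ÷ 2 = 60 remainder 1
60 ÷ 2 = 30 remainder 0
30 ÷ 2 = 15 remainder 0
15 ÷ 2 = 7 remainder 1
7 ÷ 2 = 3 remainder 1
3 ÷ 2 = 1 remainder 1
1 ÷ 2 = 0 remainder 1
Reading remainders bottom-up:
= 11110011111001


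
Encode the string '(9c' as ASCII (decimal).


String: '(9c'  (3 characters)
Per-character ASCII lookup:
  '(': special character: '(' = 40
  '9': digits start at 48: '9' = 48 + 9 = 57
  'c': lowercase starts at 97: 'c' = 97 + 2 = 99
= 40 57 99


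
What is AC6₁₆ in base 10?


Positional values:
Position 0: 6 × 16^0 = 6 × 1 = 6
Position 1: C × 16^1 = 12 × 16 = 192
Position 2: A × 16^2 = 10 × 256 = 2560
Sum = 6 + 192 + 2560
= 2758


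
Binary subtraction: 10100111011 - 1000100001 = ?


Align and subtract column by column (LSB to MSB, borrowing when needed):
  10100111011
- 01000100001
  -----------
  col 0: (1 - 0 borrow-in) - 1 → 1 - 1 = 0, borrow out 0
  col 1: (1 - 0 borrow-in) - 0 → 1 - 0 = 1, borrow out 0
  col 2: (0 - 0 borrow-in) - 0 → 0 - 0 = 0, borrow out 0
  col 3: (1 - 0 borrow-in) - 0 → 1 - 0 = 1, borrow out 0
  col 4: (1 - 0 borrow-in) - 0 → 1 - 0 = 1, borrow out 0
  col 5: (1 - 0 borrow-in) - 1 → 1 - 1 = 0, borrow out 0
  col 6: (0 - 0 borrow-in) - 0 → 0 - 0 = 0, borrow out 0
  col 7: (0 - 0 borrow-in) - 0 → 0 - 0 = 0, borrow out 0
  col 8: (1 - 0 borrow-in) - 0 → 1 - 0 = 1, borrow out 0
  col 9: (0 - 0 borrow-in) - 1 → borrow from next column: (0+2) - 1 = 1, borrow out 1
  col 10: (1 - 1 borrow-in) - 0 → 0 - 0 = 0, borrow out 0
Reading bits MSB→LSB: 01100011010
Strip leading zeros: 1100011010
= 1100011010


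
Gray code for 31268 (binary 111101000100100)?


Binary: 111101000100100
Gray code: G = B XOR (B >> 1)
B >> 1 = 011110100010010
111101000100100 XOR 011110100010010:
  1 XOR 0 = 1
  1 XOR 1 = 0
  1 XOR 1 = 0
  1 XOR 1 = 0
  0 XOR 1 = 1
  1 XOR 0 = 1
  0 XOR 1 = 1
  0 XOR 0 = 0
  0 XOR 0 = 0
  1 XOR 0 = 1
  0 XOR 1 = 1
  0 XOR 0 = 0
  1 XOR 0 = 1
  0 XOR 1 = 1
  0 XOR 0 = 0
= 100011100110110


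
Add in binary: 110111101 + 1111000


Align and add column by column (LSB to MSB, carry propagating):
  0110111101
+ 0001111000
  ----------
  col 0: 1 + 0 + 0 (carry in) = 1 → bit 1, carry out 0
  col 1: 0 + 0 + 0 (carry in) = 0 → bit 0, carry out 0
  col 2: 1 + 0 + 0 (carry in) = 1 → bit 1, carry out 0
  col 3: 1 + 1 + 0 (carry in) = 2 → bit 0, carry out 1
  col 4: 1 + 1 + 1 (carry in) = 3 → bit 1, carry out 1
  col 5: 1 + 1 + 1 (carry in) = 3 → bit 1, carry out 1
  col 6: 0 + 1 + 1 (carry in) = 2 → bit 0, carry out 1
  col 7: 1 + 0 + 1 (carry in) = 2 → bit 0, carry out 1
  col 8: 1 + 0 + 1 (carry in) = 2 → bit 0, carry out 1
  col 9: 0 + 0 + 1 (carry in) = 1 → bit 1, carry out 0
Reading bits MSB→LSB: 1000110101
Strip leading zeros: 1000110101
= 1000110101


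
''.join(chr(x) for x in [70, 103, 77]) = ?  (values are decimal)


Codes (decimal): 70 103 77
Per-code ASCII lookup:
  70  (range 65-90: uppercase, 70 - 65 = 5) → 'F'
  103  (range 97-122: lowercase, 103 - 97 = 6) → 'g'
  77  (range 65-90: uppercase, 77 - 65 = 12) → 'M'
= 'FgM'


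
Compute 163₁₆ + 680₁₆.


Align and add column by column (LSB to MSB, each column mod 16 with carry):
  0163
+ 0680
  ----
  col 0: 3(3) + 0(0) + 0 (carry in) = 3 → 3(3), carry out 0
  col 1: 6(6) + 8(8) + 0 (carry in) = 14 → E(14), carry out 0
  col 2: 1(1) + 6(6) + 0 (carry in) = 7 → 7(7), carry out 0
  col 3: 0(0) + 0(0) + 0 (carry in) = 0 → 0(0), carry out 0
Reading digits MSB→LSB: 07E3
Strip leading zeros: 7E3
= 0x7E3


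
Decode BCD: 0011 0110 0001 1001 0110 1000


Each 4-bit group → digit:
  0011 → 3
  0110 → 6
  0001 → 1
  1001 → 9
  0110 → 6
  1000 → 8
= 361968


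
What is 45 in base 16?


Divide by 16 repeatedly:
45 ÷ 16 = 2 remainder 13 (D)
2 ÷ 16 = 0 remainder 2 (2)
Reading remainders bottom-up:
= 0x2D


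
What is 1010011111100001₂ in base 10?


Positional values:
Bit 0: 1 × 2^0 = 1
Bit 5: 1 × 2^5 = 32
Bit 6: 1 × 2^6 = 64
Bit 7: 1 × 2^7 = 128
Bit 8: 1 × 2^8 = 256
Bit 9: 1 × 2^9 = 512
Bit 10: 1 × 2^10 = 1024
Bit 13: 1 × 2^13 = 8192
Bit 15: 1 × 2^15 = 32768
Sum = 1 + 32 + 64 + 128 + 256 + 512 + 1024 + 8192 + 32768
= 42977


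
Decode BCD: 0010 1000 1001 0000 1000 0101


Each 4-bit group → digit:
  0010 → 2
  1000 → 8
  1001 → 9
  0000 → 0
  1000 → 8
  0101 → 5
= 289085


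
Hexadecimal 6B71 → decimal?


Positional values:
Position 0: 1 × 16^0 = 1 × 1 = 1
Position 1: 7 × 16^1 = 7 × 16 = 112
Position 2: B × 16^2 = 11 × 256 = 2816
Position 3: 6 × 16^3 = 6 × 4096 = 24576
Sum = 1 + 112 + 2816 + 24576
= 27505


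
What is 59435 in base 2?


Divide by 2 repeatedly:
59435 ÷ 2 = 29717 remainder 1
29717 ÷ 2 = 14858 remainder 1
14858 ÷ 2 = 7429 remainder 0
7429 ÷ 2 = 3714 remainder 1
3714 ÷ 2 = 1857 remainder 0
1857 ÷ 2 = 928 remainder 1
928 ÷ 2 = 464 remainder 0
464 ÷ 2 = 232 remainder 0
232 ÷ 2 = 116 remainder 0
116 ÷ 2 = 58 remainder 0
58 ÷ 2 = 29 remainder 0
29 ÷ 2 = 14 remainder 1
14 ÷ 2 = 7 remainder 0
7 ÷ 2 = 3 remainder 1
3 ÷ 2 = 1 remainder 1
1 ÷ 2 = 0 remainder 1
Reading remainders bottom-up:
= 1110100000101011


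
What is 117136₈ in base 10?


Positional values:
Position 0: 6 × 8^0 = 6
Position 1: 3 × 8^1 = 24
Position 2: 1 × 8^2 = 64
Position 3: 7 × 8^3 = 3584
Position 4: 1 × 8^4 = 4096
Position 5: 1 × 8^5 = 32768
Sum = 6 + 24 + 64 + 3584 + 4096 + 32768
= 40542


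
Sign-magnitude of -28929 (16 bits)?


Sign bit: 1 (negative)
Magnitude: 28929 = 111000100000001
= 1111000100000001


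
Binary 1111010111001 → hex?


Group into 4-bit nibbles: 0001111010111001
  0001 = 1
  1110 = E
  1011 = B
  1001 = 9
= 0x1EB9


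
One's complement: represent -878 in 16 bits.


Original: 0000001101101110
Invert all bits:
  bit 0: 0 → 1
  bit 1: 0 → 1
  bit 2: 0 → 1
  bit 3: 0 → 1
  bit 4: 0 → 1
  bit 5: 0 → 1
  bit 6: 1 → 0
  bit 7: 1 → 0
  bit 8: 0 → 1
  bit 9: 1 → 0
  bit 10: 1 → 0
  bit 11: 0 → 1
  bit 12: 1 → 0
  bit 13: 1 → 0
  bit 14: 1 → 0
  bit 15: 0 → 1
= 1111110010010001


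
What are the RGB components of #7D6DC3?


Hex: #7D6DC3
R = 7D₁₆ = 125
G = 6D₁₆ = 109
B = C3₁₆ = 195
= RGB(125, 109, 195)


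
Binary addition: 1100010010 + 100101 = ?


Align and add column by column (LSB to MSB, carry propagating):
  01100010010
+ 00000100101
  -----------
  col 0: 0 + 1 + 0 (carry in) = 1 → bit 1, carry out 0
  col 1: 1 + 0 + 0 (carry in) = 1 → bit 1, carry out 0
  col 2: 0 + 1 + 0 (carry in) = 1 → bit 1, carry out 0
  col 3: 0 + 0 + 0 (carry in) = 0 → bit 0, carry out 0
  col 4: 1 + 0 + 0 (carry in) = 1 → bit 1, carry out 0
  col 5: 0 + 1 + 0 (carry in) = 1 → bit 1, carry out 0
  col 6: 0 + 0 + 0 (carry in) = 0 → bit 0, carry out 0
  col 7: 0 + 0 + 0 (carry in) = 0 → bit 0, carry out 0
  col 8: 1 + 0 + 0 (carry in) = 1 → bit 1, carry out 0
  col 9: 1 + 0 + 0 (carry in) = 1 → bit 1, carry out 0
  col 10: 0 + 0 + 0 (carry in) = 0 → bit 0, carry out 0
Reading bits MSB→LSB: 01100110111
Strip leading zeros: 1100110111
= 1100110111


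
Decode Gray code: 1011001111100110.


Gray code: 1011001111100110
MSB stays the same: 1
Each subsequent bit = prev_binary XOR current_gray:
  B[1] = 1 XOR 0 = 1
  B[2] = 1 XOR 1 = 0
  B[3] = 0 XOR 1 = 1
  B[4] = 1 XOR 0 = 1
  B[5] = 1 XOR 0 = 1
  B[6] = 1 XOR 1 = 0
  B[7] = 0 XOR 1 = 1
  B[8] = 1 XOR 1 = 0
  B[9] = 0 XOR 1 = 1
  B[10] = 1 XOR 1 = 0
  B[11] = 0 XOR 0 = 0
  B[12] = 0 XOR 0 = 0
  B[13] = 0 XOR 1 = 1
  B[14] = 1 XOR 1 = 0
  B[15] = 0 XOR 0 = 0
= 1101110101000100 (56644 decimal)


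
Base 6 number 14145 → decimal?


Positional values (base 6):
  5 × 6^0 = 5 × 1 = 5
  4 × 6^1 = 4 × 6 = 24
  1 × 6^2 = 1 × 36 = 36
  4 × 6^3 = 4 × 216 = 864
  1 × 6^4 = 1 × 1296 = 1296
Sum = 5 + 24 + 36 + 864 + 1296
= 2225


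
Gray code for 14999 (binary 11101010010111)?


Binary: 11101010010111
Gray code: G = B XOR (B >> 1)
B >> 1 = 01110101001011
11101010010111 XOR 01110101001011:
  1 XOR 0 = 1
  1 XOR 1 = 0
  1 XOR 1 = 0
  0 XOR 1 = 1
  1 XOR 0 = 1
  0 XOR 1 = 1
  1 XOR 0 = 1
  0 XOR 1 = 1
  0 XOR 0 = 0
  1 XOR 0 = 1
  0 XOR 1 = 1
  1 XOR 0 = 1
  1 XOR 1 = 0
  1 XOR 1 = 0
= 10011111011100


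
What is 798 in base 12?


Divide by 12 repeatedly:
798 ÷ 12 = 66 remainder 6
66 ÷ 12 = 5 remainder 6
5 ÷ 12 = 0 remainder 5
Reading remainders bottom-up:
= 566


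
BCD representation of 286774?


Each digit → 4-bit binary:
  2 → 0010
  8 → 1000
  6 → 0110
  7 → 0111
  7 → 0111
  4 → 0100
= 0010 1000 0110 0111 0111 0100


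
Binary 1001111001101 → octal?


Group into 3-bit groups: 001001111001101
  001 = 1
  001 = 1
  111 = 7
  001 = 1
  101 = 5
= 0o11715


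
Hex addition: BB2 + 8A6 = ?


Align and add column by column (LSB to MSB, each column mod 16 with carry):
  0BB2
+ 08A6
  ----
  col 0: 2(2) + 6(6) + 0 (carry in) = 8 → 8(8), carry out 0
  col 1: B(11) + A(10) + 0 (carry in) = 21 → 5(5), carry out 1
  col 2: B(11) + 8(8) + 1 (carry in) = 20 → 4(4), carry out 1
  col 3: 0(0) + 0(0) + 1 (carry in) = 1 → 1(1), carry out 0
Reading digits MSB→LSB: 1458
Strip leading zeros: 1458
= 0x1458


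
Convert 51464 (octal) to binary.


Each octal digit → 3 binary bits:
  5 = 101
  1 = 001
  4 = 100
  6 = 110
  4 = 100
Concatenate: 101 001 100 110 100
= 101001100110100


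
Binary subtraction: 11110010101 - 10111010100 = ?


Align and subtract column by column (LSB to MSB, borrowing when needed):
  11110010101
- 10111010100
  -----------
  col 0: (1 - 0 borrow-in) - 0 → 1 - 0 = 1, borrow out 0
  col 1: (0 - 0 borrow-in) - 0 → 0 - 0 = 0, borrow out 0
  col 2: (1 - 0 borrow-in) - 1 → 1 - 1 = 0, borrow out 0
  col 3: (0 - 0 borrow-in) - 0 → 0 - 0 = 0, borrow out 0
  col 4: (1 - 0 borrow-in) - 1 → 1 - 1 = 0, borrow out 0
  col 5: (0 - 0 borrow-in) - 0 → 0 - 0 = 0, borrow out 0
  col 6: (0 - 0 borrow-in) - 1 → borrow from next column: (0+2) - 1 = 1, borrow out 1
  col 7: (1 - 1 borrow-in) - 1 → borrow from next column: (0+2) - 1 = 1, borrow out 1
  col 8: (1 - 1 borrow-in) - 1 → borrow from next column: (0+2) - 1 = 1, borrow out 1
  col 9: (1 - 1 borrow-in) - 0 → 0 - 0 = 0, borrow out 0
  col 10: (1 - 0 borrow-in) - 1 → 1 - 1 = 0, borrow out 0
Reading bits MSB→LSB: 00111000001
Strip leading zeros: 111000001
= 111000001


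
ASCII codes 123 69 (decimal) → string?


Codes (decimal): 123 69
Per-code ASCII lookup:
  123  (special character) → '{'
  69  (range 65-90: uppercase, 69 - 65 = 4) → 'E'
= '{E'


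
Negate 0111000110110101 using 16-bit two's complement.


Original: 0111000110110101
Step 1 - Invert all bits: 1000111001001010
Step 2 - Add 1: 1000111001001010 + 1
= 1000111001001011 (represents -29109)


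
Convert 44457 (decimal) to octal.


Divide by 8 repeatedly:
44457 ÷ 8 = 5557 remainder 1
5557 ÷ 8 = 694 remainder 5
694 ÷ 8 = 86 remainder 6
86 ÷ 8 = 10 remainder 6
10 ÷ 8 = 1 remainder 2
1 ÷ 8 = 0 remainder 1
Reading remainders bottom-up:
= 0o126651


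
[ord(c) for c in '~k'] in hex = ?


String: '~k'  (2 characters)
Per-character ASCII lookup:
  '~': special character: '~' = 126 → 0x7E
  'k': lowercase starts at 97: 'k' = 97 + 10 = 107 → 0x6B
= 0x7E 0x6B


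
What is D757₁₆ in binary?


Each hex digit → 4 binary bits:
  D = 1101
  7 = 0111
  5 = 0101
  7 = 0111
Concatenate: 1101 0111 0101 0111
= 1101011101010111


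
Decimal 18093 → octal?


Divide by 8 repeatedly:
18093 ÷ 8 = 2261 remainder 5
2261 ÷ 8 = 282 remainder 5
282 ÷ 8 = 35 remainder 2
35 ÷ 8 = 4 remainder 3
4 ÷ 8 = 0 remainder 4
Reading remainders bottom-up:
= 0o43255


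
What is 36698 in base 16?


Divide by 16 repeatedly:
36698 ÷ 16 = 2293 remainder 10 (A)
2293 ÷ 16 = 143 remainder 5 (5)
143 ÷ 16 = 8 remainder 15 (F)
8 ÷ 16 = 0 remainder 8 (8)
Reading remainders bottom-up:
= 0x8F5A


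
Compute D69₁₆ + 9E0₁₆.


Align and add column by column (LSB to MSB, each column mod 16 with carry):
  0D69
+ 09E0
  ----
  col 0: 9(9) + 0(0) + 0 (carry in) = 9 → 9(9), carry out 0
  col 1: 6(6) + E(14) + 0 (carry in) = 20 → 4(4), carry out 1
  col 2: D(13) + 9(9) + 1 (carry in) = 23 → 7(7), carry out 1
  col 3: 0(0) + 0(0) + 1 (carry in) = 1 → 1(1), carry out 0
Reading digits MSB→LSB: 1749
Strip leading zeros: 1749
= 0x1749


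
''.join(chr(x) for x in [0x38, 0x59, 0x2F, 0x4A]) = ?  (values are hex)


Codes (hex): 0x38 0x59 0x2F 0x4A
Per-code ASCII lookup:
  0x38 = 56  (range 48-57: digits, 56 - 48 = 8) → '8'
  0x59 = 89  (range 65-90: uppercase, 89 - 65 = 24) → 'Y'
  0x2F = 47  (special character) → '/'
  0x4A = 74  (range 65-90: uppercase, 74 - 65 = 9) → 'J'
= '8Y/J'


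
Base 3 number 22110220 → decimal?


Positional values (base 3):
  0 × 3^0 = 0 × 1 = 0
  2 × 3^1 = 2 × 3 = 6
  2 × 3^2 = 2 × 9 = 18
  0 × 3^3 = 0 × 27 = 0
  1 × 3^4 = 1 × 81 = 81
  1 × 3^5 = 1 × 243 = 243
  2 × 3^6 = 2 × 729 = 1458
  2 × 3^7 = 2 × 2187 = 4374
Sum = 0 + 6 + 18 + 0 + 81 + 243 + 1458 + 4374
= 6180


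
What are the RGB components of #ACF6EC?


Hex: #ACF6EC
R = AC₁₆ = 172
G = F6₁₆ = 246
B = EC₁₆ = 236
= RGB(172, 246, 236)


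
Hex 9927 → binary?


Each hex digit → 4 binary bits:
  9 = 1001
  9 = 1001
  2 = 0010
  7 = 0111
Concatenate: 1001 1001 0010 0111
= 1001100100100111


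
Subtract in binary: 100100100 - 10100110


Align and subtract column by column (LSB to MSB, borrowing when needed):
  100100100
- 010100110
  ---------
  col 0: (0 - 0 borrow-in) - 0 → 0 - 0 = 0, borrow out 0
  col 1: (0 - 0 borrow-in) - 1 → borrow from next column: (0+2) - 1 = 1, borrow out 1
  col 2: (1 - 1 borrow-in) - 1 → borrow from next column: (0+2) - 1 = 1, borrow out 1
  col 3: (0 - 1 borrow-in) - 0 → borrow from next column: (-1+2) - 0 = 1, borrow out 1
  col 4: (0 - 1 borrow-in) - 0 → borrow from next column: (-1+2) - 0 = 1, borrow out 1
  col 5: (1 - 1 borrow-in) - 1 → borrow from next column: (0+2) - 1 = 1, borrow out 1
  col 6: (0 - 1 borrow-in) - 0 → borrow from next column: (-1+2) - 0 = 1, borrow out 1
  col 7: (0 - 1 borrow-in) - 1 → borrow from next column: (-1+2) - 1 = 0, borrow out 1
  col 8: (1 - 1 borrow-in) - 0 → 0 - 0 = 0, borrow out 0
Reading bits MSB→LSB: 001111110
Strip leading zeros: 1111110
= 1111110


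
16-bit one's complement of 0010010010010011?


Original: 0010010010010011
Invert all bits:
  bit 0: 0 → 1
  bit 1: 0 → 1
  bit 2: 1 → 0
  bit 3: 0 → 1
  bit 4: 0 → 1
  bit 5: 1 → 0
  bit 6: 0 → 1
  bit 7: 0 → 1
  bit 8: 1 → 0
  bit 9: 0 → 1
  bit 10: 0 → 1
  bit 11: 1 → 0
  bit 12: 0 → 1
  bit 13: 0 → 1
  bit 14: 1 → 0
  bit 15: 1 → 0
= 1101101101101100


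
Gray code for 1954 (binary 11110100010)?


Binary: 11110100010
Gray code: G = B XOR (B >> 1)
B >> 1 = 01111010001
11110100010 XOR 01111010001:
  1 XOR 0 = 1
  1 XOR 1 = 0
  1 XOR 1 = 0
  1 XOR 1 = 0
  0 XOR 1 = 1
  1 XOR 0 = 1
  0 XOR 1 = 1
  0 XOR 0 = 0
  0 XOR 0 = 0
  1 XOR 0 = 1
  0 XOR 1 = 1
= 10001110011


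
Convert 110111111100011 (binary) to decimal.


Positional values:
Bit 0: 1 × 2^0 = 1
Bit 1: 1 × 2^1 = 2
Bit 5: 1 × 2^5 = 32
Bit 6: 1 × 2^6 = 64
Bit 7: 1 × 2^7 = 128
Bit 8: 1 × 2^8 = 256
Bit 9: 1 × 2^9 = 512
Bit 10: 1 × 2^10 = 1024
Bit 11: 1 × 2^11 = 2048
Bit 13: 1 × 2^13 = 8192
Bit 14: 1 × 2^14 = 16384
Sum = 1 + 2 + 32 + 64 + 128 + 256 + 512 + 1024 + 2048 + 8192 + 16384
= 28643


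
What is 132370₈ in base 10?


Positional values:
Position 0: 0 × 8^0 = 0
Position 1: 7 × 8^1 = 56
Position 2: 3 × 8^2 = 192
Position 3: 2 × 8^3 = 1024
Position 4: 3 × 8^4 = 12288
Position 5: 1 × 8^5 = 32768
Sum = 0 + 56 + 192 + 1024 + 12288 + 32768
= 46328


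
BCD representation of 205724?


Each digit → 4-bit binary:
  2 → 0010
  0 → 0000
  5 → 0101
  7 → 0111
  2 → 0010
  4 → 0100
= 0010 0000 0101 0111 0010 0100


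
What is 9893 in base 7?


Divide by 7 repeatedly:
9893 ÷ 7 = 1413 remainder 2
1413 ÷ 7 = 201 remainder 6
201 ÷ 7 = 28 remainder 5
28 ÷ 7 = 4 remainder 0
4 ÷ 7 = 0 remainder 4
Reading remainders bottom-up:
= 40562


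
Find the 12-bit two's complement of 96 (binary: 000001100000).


Original: 000001100000
Step 1 - Invert all bits: 111110011111
Step 2 - Add 1: 111110011111 + 1
= 111110100000 (represents -96)


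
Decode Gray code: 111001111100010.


Gray code: 111001111100010
MSB stays the same: 1
Each subsequent bit = prev_binary XOR current_gray:
  B[1] = 1 XOR 1 = 0
  B[2] = 0 XOR 1 = 1
  B[3] = 1 XOR 0 = 1
  B[4] = 1 XOR 0 = 1
  B[5] = 1 XOR 1 = 0
  B[6] = 0 XOR 1 = 1
  B[7] = 1 XOR 1 = 0
  B[8] = 0 XOR 1 = 1
  B[9] = 1 XOR 1 = 0
  B[10] = 0 XOR 0 = 0
  B[11] = 0 XOR 0 = 0
  B[12] = 0 XOR 0 = 0
  B[13] = 0 XOR 1 = 1
  B[14] = 1 XOR 0 = 1
= 101110101000011 (23875 decimal)


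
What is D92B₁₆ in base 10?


Positional values:
Position 0: B × 16^0 = 11 × 1 = 11
Position 1: 2 × 16^1 = 2 × 16 = 32
Position 2: 9 × 16^2 = 9 × 256 = 2304
Position 3: D × 16^3 = 13 × 4096 = 53248
Sum = 11 + 32 + 2304 + 53248
= 55595


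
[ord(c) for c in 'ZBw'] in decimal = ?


String: 'ZBw'  (3 characters)
Per-character ASCII lookup:
  'Z': uppercase starts at 65: 'Z' = 65 + 25 = 90
  'B': uppercase starts at 65: 'B' = 65 + 1 = 66
  'w': lowercase starts at 97: 'w' = 97 + 22 = 119
= 90 66 119


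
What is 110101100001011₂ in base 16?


Group into 4-bit nibbles: 0110101100001011
  0110 = 6
  1011 = B
  0000 = 0
  1011 = B
= 0x6B0B


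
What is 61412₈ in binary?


Each octal digit → 3 binary bits:
  6 = 110
  1 = 001
  4 = 100
  1 = 001
  2 = 010
Concatenate: 110 001 100 001 010
= 110001100001010


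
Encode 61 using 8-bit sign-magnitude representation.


Sign bit: 0 (positive)
Magnitude: 61 = 0111101
= 00111101


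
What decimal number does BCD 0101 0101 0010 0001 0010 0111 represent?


Each 4-bit group → digit:
  0101 → 5
  0101 → 5
  0010 → 2
  0001 → 1
  0010 → 2
  0111 → 7
= 552127


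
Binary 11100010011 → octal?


Group into 3-bit groups: 011100010011
  011 = 3
  100 = 4
  010 = 2
  011 = 3
= 0o3423


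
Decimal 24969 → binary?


Divide by 2 repeatedly:
24969 ÷ 2 = 12484 remainder 1
12484 ÷ 2 = 6242 remainder 0
6242 ÷ 2 = 3121 remainder 0
3121 ÷ 2 = 1560 remainder 1
1560 ÷ 2 = 780 remainder 0
780 ÷ 2 = 390 remainder 0
390 ÷ 2 = 195 remainder 0
195 ÷ 2 = 97 remainder 1
97 ÷ 2 = 48 remainder 1
48 ÷ 2 = 24 remainder 0
24 ÷ 2 = 12 remainder 0
12 ÷ 2 = 6 remainder 0
6 ÷ 2 = 3 remainder 0
3 ÷ 2 = 1 remainder 1
1 ÷ 2 = 0 remainder 1
Reading remainders bottom-up:
= 110000110001001


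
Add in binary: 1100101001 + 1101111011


Align and add column by column (LSB to MSB, carry propagating):
  01100101001
+ 01101111011
  -----------
  col 0: 1 + 1 + 0 (carry in) = 2 → bit 0, carry out 1
  col 1: 0 + 1 + 1 (carry in) = 2 → bit 0, carry out 1
  col 2: 0 + 0 + 1 (carry in) = 1 → bit 1, carry out 0
  col 3: 1 + 1 + 0 (carry in) = 2 → bit 0, carry out 1
  col 4: 0 + 1 + 1 (carry in) = 2 → bit 0, carry out 1
  col 5: 1 + 1 + 1 (carry in) = 3 → bit 1, carry out 1
  col 6: 0 + 1 + 1 (carry in) = 2 → bit 0, carry out 1
  col 7: 0 + 0 + 1 (carry in) = 1 → bit 1, carry out 0
  col 8: 1 + 1 + 0 (carry in) = 2 → bit 0, carry out 1
  col 9: 1 + 1 + 1 (carry in) = 3 → bit 1, carry out 1
  col 10: 0 + 0 + 1 (carry in) = 1 → bit 1, carry out 0
Reading bits MSB→LSB: 11010100100
Strip leading zeros: 11010100100
= 11010100100
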